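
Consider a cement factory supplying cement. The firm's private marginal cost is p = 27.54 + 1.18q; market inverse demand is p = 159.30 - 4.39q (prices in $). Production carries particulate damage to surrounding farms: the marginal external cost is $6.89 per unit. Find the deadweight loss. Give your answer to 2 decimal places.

DWL = $4.26

Market equilibrium (private): 27.54 + 1.18q = 159.30 - 4.39q → q_m = 23.6553.
Social marginal cost = private MC + MEC = 34.43 + 1.18q.
Set SMC = demand: 34.43 + 1.18q = 159.30 - 4.39q → q* = 22.4183.
The welfare-loss triangle has base |q_m − q*| and height MEC(q_m) (the vertical gap between SMC and demand is zero at q* and MEC at q_m).
DWL = ½ × 1.2370 × 6.8900 = 4.2615.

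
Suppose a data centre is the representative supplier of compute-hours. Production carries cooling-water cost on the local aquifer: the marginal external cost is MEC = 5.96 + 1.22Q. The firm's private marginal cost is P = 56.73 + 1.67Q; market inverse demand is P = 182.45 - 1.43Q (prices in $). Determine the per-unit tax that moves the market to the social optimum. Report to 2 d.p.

tax = $39.78 per unit

Social marginal cost = private MC + MEC = 62.69 + 2.89Q.
Set SMC = demand: 62.69 + 2.89Q = 182.45 - 1.43Q → Q* = 27.7222.
The Pigouvian tax equals MEC at Q*: 5.96 + 1.22×27.7222 = 39.7811.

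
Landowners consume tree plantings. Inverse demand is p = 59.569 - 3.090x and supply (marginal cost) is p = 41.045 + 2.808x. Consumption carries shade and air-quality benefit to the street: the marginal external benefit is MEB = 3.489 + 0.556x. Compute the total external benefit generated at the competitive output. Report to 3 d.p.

13.700

Market equilibrium (private): 41.045 + 2.808x = 59.569 - 3.090x → x_m = 3.1407.
Total external benefit = ∫₀^{x_m} (3.489 + 0.556x) dx = 3.489×3.1407 + ½×0.556×3.1407² = 13.7001.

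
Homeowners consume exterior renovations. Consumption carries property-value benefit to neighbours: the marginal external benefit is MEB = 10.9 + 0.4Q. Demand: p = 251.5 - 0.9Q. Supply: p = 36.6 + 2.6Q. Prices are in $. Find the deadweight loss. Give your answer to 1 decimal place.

Market equilibrium (private): 36.6 + 2.6Q = 251.5 - 0.9Q → Q_m = 61.4000.
Social marginal benefit = demand + MEB = 262.4 - 0.5Q.
Set SMB = MC: 262.4 - 0.5Q = 36.6 + 2.6Q → Q* = 72.8387.
Between Q* and Q_m the wedge SMB − MC runs linearly from 0 to MEB(Q_m), so the loss is a triangle.
DWL = ½ × 11.4387 × 35.4600 = 202.8082.

DWL = $202.8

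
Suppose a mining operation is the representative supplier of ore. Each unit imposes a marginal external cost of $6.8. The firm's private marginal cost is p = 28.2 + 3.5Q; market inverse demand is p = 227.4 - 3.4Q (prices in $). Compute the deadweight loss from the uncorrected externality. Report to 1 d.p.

Market equilibrium (private): 28.2 + 3.5Q = 227.4 - 3.4Q → Q_m = 28.8696.
Social marginal cost = private MC + MEC = 35.0 + 3.5Q.
Set SMC = demand: 35.0 + 3.5Q = 227.4 - 3.4Q → Q* = 27.8841.
Between Q* and Q_m the wedge SMC − demand runs linearly from 0 to MEC(Q_m), so the loss is a triangle.
DWL = ½ × 0.9855 × 6.8000 = 3.3507.

DWL = $3.4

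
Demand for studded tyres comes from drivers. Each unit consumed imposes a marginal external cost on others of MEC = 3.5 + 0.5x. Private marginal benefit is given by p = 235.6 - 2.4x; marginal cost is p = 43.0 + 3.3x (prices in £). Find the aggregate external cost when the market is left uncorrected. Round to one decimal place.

£403.7

Market equilibrium (private): 43.0 + 3.3x = 235.6 - 2.4x → x_m = 33.7895.
Total external cost = ∫₀^{x_m} (3.5 + 0.5x) dx = 3.5×33.7895 + ½×0.5×33.7895² = 403.6958.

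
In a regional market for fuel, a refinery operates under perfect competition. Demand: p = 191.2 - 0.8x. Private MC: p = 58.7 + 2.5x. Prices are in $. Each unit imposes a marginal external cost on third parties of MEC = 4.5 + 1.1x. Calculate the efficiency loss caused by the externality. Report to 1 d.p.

DWL = $269.1

Market equilibrium (private): 58.7 + 2.5x = 191.2 - 0.8x → x_m = 40.1515.
Social marginal cost = private MC + MEC = 63.2 + 3.6x.
Set SMC = demand: 63.2 + 3.6x = 191.2 - 0.8x → x* = 29.0909.
The loss is the area between SMC and demand from x* to x_m; with linear curves that's a triangle of height MEC(x_m).
DWL = ½ × 11.0606 × 48.6667 = 269.1415.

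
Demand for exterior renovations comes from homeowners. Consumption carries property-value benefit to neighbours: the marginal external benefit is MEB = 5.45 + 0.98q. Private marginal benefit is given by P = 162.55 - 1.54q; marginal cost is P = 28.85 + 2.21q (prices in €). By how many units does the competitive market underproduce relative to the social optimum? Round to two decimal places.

14.58 units

Market equilibrium (private): 28.85 + 2.21q = 162.55 - 1.54q → q_m = 35.6533.
Social marginal benefit = demand + MEB = 168.00 - 0.56q.
Set SMB = MC: 168.00 - 0.56q = 28.85 + 2.21q → q* = 50.2347.
Gap = |35.6533 − 50.2347| = 14.5814.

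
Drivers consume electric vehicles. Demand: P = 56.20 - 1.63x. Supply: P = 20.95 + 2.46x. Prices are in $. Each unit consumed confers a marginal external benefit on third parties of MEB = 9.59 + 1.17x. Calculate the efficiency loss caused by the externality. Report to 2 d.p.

DWL = $66.28

Market equilibrium (private): 20.95 + 2.46x = 56.20 - 1.63x → x_m = 8.6186.
Social marginal benefit = demand + MEB = 65.79 - 0.46x.
Set SMB = MC: 65.79 - 0.46x = 20.95 + 2.46x → x* = 15.3562.
Between x* and x_m the wedge SMB − MC runs linearly from 0 to MEB(x_m), so the loss is a triangle.
DWL = ½ × 6.7376 × 19.6737 = 66.2768.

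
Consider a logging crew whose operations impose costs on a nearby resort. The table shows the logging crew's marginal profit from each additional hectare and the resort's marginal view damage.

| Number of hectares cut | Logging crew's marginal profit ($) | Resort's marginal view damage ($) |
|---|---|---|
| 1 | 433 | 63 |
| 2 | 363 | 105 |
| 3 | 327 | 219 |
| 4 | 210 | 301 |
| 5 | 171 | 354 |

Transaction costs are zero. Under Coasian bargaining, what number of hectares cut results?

3

Bargaining reaches the level where marginal profit last exceeds marginal view damage.
That holds through level 3 (327 ≥ 219) but not at 4 (210 < 301).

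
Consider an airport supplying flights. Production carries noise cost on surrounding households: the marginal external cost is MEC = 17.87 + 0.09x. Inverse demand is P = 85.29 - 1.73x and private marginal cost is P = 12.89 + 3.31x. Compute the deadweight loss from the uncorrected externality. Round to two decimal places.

Market equilibrium (private): 12.89 + 3.31x = 85.29 - 1.73x → x_m = 14.3651.
Social marginal cost = private MC + MEC = 30.76 + 3.40x.
Set SMC = demand: 30.76 + 3.40x = 85.29 - 1.73x → x* = 10.6296.
The loss is the area between SMC and demand from x* to x_m; with linear curves that's a triangle of height MEC(x_m).
DWL = ½ × 3.7355 × 19.1629 = 35.7915.

DWL = 35.79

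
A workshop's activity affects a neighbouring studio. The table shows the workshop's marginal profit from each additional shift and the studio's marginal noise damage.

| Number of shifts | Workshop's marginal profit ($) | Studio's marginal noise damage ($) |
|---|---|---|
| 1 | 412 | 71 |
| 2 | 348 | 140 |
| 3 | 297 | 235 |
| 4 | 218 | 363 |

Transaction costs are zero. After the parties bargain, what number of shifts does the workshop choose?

Bargaining reaches the level where marginal profit last exceeds marginal noise damage.
That holds through level 3 (297 ≥ 235) but not at 4 (218 < 363).

3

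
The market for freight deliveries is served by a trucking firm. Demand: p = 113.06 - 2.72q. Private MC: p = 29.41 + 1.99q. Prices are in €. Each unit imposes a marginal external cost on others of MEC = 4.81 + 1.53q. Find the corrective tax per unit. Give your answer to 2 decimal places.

tax = €24.14 per unit

Social marginal cost = private MC + MEC = 34.22 + 3.52q.
Set SMC = demand: 34.22 + 3.52q = 113.06 - 2.72q → q* = 12.6346.
The Pigouvian tax equals MEC at q*: 4.81 + 1.53×12.6346 = 24.1409.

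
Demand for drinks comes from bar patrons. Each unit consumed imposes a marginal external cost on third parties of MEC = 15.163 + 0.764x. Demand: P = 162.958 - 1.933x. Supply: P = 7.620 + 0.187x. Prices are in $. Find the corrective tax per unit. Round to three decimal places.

Social marginal benefit = demand − MEC = 147.795 - 2.697x.
Set SMB = MC: 147.795 - 2.697x = 7.620 + 0.187x → x* = 48.6044.
The Pigouvian tax equals MEC at x*: 15.163 + 0.764×48.6044 = 52.2968.

tax = $52.297 per unit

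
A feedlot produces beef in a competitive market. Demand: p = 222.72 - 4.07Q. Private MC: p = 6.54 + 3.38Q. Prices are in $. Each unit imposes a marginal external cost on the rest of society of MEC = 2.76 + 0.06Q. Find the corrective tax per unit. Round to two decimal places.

Social marginal cost = private MC + MEC = 9.30 + 3.44Q.
Set SMC = demand: 9.30 + 3.44Q = 222.72 - 4.07Q → Q* = 28.4181.
The Pigouvian tax equals MEC at Q*: 2.76 + 0.06×28.4181 = 4.4651.

tax = $4.47 per unit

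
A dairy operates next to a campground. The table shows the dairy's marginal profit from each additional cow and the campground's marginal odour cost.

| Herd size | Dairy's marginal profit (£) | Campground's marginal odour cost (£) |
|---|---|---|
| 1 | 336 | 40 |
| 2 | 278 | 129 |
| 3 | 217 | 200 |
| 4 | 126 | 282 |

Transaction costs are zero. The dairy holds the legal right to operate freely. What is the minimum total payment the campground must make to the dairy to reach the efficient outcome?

£126

Left alone the dairy would choose level 4 (marginal profit stays positive).
Efficient level: k* = 3 (marginal profit ≥ marginal odour cost through 3).
The campground must at least cover the dairy's forgone profit from cutting 4→3: 126 = 126.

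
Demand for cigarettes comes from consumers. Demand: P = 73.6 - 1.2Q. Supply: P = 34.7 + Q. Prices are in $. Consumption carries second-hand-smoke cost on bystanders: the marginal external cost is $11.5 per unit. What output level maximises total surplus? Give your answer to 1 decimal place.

Social marginal benefit = demand − MEC = 62.1 - 1.2Q.
Set SMB = MC: 62.1 - 1.2Q = 34.7 + Q → Q* = 12.4545.

Q* = 12.5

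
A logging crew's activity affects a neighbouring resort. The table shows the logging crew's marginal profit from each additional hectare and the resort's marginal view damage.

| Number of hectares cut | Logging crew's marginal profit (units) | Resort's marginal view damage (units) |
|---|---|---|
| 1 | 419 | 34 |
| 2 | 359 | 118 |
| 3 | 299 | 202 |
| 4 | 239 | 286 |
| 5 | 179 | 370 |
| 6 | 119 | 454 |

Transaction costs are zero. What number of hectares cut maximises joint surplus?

3

Bargaining reaches the level where marginal profit last exceeds marginal view damage.
That holds through level 3 (299 ≥ 202) but not at 4 (239 < 286).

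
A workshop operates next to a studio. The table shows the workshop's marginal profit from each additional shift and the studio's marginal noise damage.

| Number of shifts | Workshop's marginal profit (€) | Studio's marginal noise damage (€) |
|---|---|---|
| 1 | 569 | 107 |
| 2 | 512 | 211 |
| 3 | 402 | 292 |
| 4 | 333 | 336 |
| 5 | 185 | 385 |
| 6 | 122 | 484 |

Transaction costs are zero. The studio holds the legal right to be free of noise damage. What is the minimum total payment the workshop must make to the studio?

€610

Efficient level: marginal profit ≥ marginal noise damage through level 3, so k* = 3.
With the studio holding the right, the workshop must at least compensate total damage at k*: 107 + 211 + 292 = 610.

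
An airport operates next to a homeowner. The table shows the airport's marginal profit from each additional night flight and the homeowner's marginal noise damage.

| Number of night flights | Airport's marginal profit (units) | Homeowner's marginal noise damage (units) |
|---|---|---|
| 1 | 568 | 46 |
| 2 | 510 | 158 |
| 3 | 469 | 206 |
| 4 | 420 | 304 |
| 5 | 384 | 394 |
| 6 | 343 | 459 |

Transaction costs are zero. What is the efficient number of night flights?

Bargaining reaches the level where marginal profit last exceeds marginal noise damage.
That holds through level 4 (420 ≥ 304) but not at 5 (384 < 394).

4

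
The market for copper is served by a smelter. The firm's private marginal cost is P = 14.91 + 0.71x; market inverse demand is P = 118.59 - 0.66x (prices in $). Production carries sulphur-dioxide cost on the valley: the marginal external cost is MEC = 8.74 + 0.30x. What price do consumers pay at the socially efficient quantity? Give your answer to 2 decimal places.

P = $81.07

Social marginal cost = private MC + MEC = 23.65 + 1.01x.
Set SMC = demand: 23.65 + 1.01x = 118.59 - 0.66x → x* = 56.8503.
Consumer price on the demand curve at x*: 118.59 − 0.66×56.8503 = 81.0688.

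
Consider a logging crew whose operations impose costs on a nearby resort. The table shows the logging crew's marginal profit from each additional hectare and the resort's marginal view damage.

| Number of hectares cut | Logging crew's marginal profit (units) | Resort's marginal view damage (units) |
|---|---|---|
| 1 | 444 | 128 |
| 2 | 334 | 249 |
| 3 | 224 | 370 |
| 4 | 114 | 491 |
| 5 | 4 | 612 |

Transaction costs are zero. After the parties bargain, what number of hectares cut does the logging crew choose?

2

Bargaining reaches the level where marginal profit last exceeds marginal view damage.
That holds through level 2 (334 ≥ 249) but not at 3 (224 < 370).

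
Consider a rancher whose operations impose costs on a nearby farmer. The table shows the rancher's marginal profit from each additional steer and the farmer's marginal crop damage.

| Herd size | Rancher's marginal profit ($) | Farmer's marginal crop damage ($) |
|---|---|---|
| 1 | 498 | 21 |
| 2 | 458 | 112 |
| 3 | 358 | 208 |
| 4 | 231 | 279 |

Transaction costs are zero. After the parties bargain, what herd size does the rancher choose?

3

Bargaining reaches the level where marginal profit last exceeds marginal crop damage.
That holds through level 3 (358 ≥ 208) but not at 4 (231 < 279).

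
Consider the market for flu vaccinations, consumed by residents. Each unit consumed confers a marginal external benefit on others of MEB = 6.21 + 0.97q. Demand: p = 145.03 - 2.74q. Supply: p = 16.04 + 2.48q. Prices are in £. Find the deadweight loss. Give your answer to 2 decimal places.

DWL = £107.15

Market equilibrium (private): 16.04 + 2.48q = 145.03 - 2.74q → q_m = 24.7107.
Social marginal benefit = demand + MEB = 151.24 - 1.77q.
Set SMB = MC: 151.24 - 1.77q = 16.04 + 2.48q → q* = 31.8118.
The welfare-loss triangle has base |q_m − q*| and height MEB(q_m) (the vertical gap between SMB and MC is zero at q* and MEB at q_m).
DWL = ½ × 7.1011 × 30.1794 = 107.1535.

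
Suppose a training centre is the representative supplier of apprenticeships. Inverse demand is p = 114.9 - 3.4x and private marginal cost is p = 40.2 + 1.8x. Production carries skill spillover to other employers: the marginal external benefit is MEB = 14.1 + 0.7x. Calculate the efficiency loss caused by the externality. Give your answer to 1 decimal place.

DWL = 64.8

Market equilibrium (private): 40.2 + 1.8x = 114.9 - 3.4x → x_m = 14.3654.
Social marginal cost = private MC − MEB = 26.1 + 1.1x.
Set SMC = demand: 26.1 + 1.1x = 114.9 - 3.4x → x* = 19.7333.
The loss is the area between SMC and demand from x* to x_m; with linear curves that's a triangle of height MEB(x_m).
DWL = ½ × 5.3679 × 24.1558 = 64.8330.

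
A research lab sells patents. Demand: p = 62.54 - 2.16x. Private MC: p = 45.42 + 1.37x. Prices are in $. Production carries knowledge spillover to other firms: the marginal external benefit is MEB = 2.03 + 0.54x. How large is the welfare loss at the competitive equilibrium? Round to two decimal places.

DWL = $3.61

Market equilibrium (private): 45.42 + 1.37x = 62.54 - 2.16x → x_m = 4.8499.
Social marginal cost = private MC − MEB = 43.39 + 0.83x.
Set SMC = demand: 43.39 + 0.83x = 62.54 - 2.16x → x* = 6.4047.
Between x* and x_m the wedge demand − SMC runs linearly from 0 to MEB(x_m), so the loss is a triangle.
DWL = ½ × 1.5548 × 4.6489 = 3.6141.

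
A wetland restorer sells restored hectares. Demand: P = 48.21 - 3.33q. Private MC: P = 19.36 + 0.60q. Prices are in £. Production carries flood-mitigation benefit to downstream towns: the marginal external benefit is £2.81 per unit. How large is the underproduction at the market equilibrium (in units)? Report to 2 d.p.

0.72 units

Market equilibrium (private): 19.36 + 0.60q = 48.21 - 3.33q → q_m = 7.3410.
Social marginal cost = private MC − MEB = 16.55 + 0.60q.
Set SMC = demand: 16.55 + 0.60q = 48.21 - 3.33q → q* = 8.0560.
Gap = |7.3410 − 8.0560| = 0.7150.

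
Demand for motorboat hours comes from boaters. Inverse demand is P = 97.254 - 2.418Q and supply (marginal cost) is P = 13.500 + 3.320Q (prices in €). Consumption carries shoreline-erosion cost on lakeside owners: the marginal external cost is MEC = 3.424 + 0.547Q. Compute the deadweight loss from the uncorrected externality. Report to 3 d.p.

DWL = €10.354

Market equilibrium (private): 13.500 + 3.320Q = 97.254 - 2.418Q → Q_m = 14.5964.
Social marginal benefit = demand − MEC = 93.830 - 2.965Q.
Set SMB = MC: 93.830 - 2.965Q = 13.500 + 3.320Q → Q* = 12.7812.
The loss is the area between SMB and MC from Q* to Q_m; with linear curves that's a triangle of height MEC(Q_m).
DWL = ½ × 1.8152 × 11.4082 = 10.3541.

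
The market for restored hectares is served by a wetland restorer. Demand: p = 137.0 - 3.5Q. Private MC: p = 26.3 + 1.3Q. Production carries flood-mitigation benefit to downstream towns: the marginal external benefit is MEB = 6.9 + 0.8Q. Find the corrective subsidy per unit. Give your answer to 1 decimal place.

subsidy = 30.4 per unit

Social marginal cost = private MC − MEB = 19.4 + 0.5Q.
Set SMC = demand: 19.4 + 0.5Q = 137.0 - 3.5Q → Q* = 29.4000.
The Pigouvian subsidy equals MEB at Q*: 6.9 + 0.8×29.4000 = 30.4200.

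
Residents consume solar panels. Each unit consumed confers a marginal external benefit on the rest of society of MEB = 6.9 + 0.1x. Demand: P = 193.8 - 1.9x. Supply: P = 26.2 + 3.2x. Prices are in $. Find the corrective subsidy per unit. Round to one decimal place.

Social marginal benefit = demand + MEB = 200.7 - 1.8x.
Set SMB = MC: 200.7 - 1.8x = 26.2 + 3.2x → x* = 34.9000.
The Pigouvian subsidy equals MEB at x*: 6.9 + 0.1×34.9000 = 10.3900.

subsidy = $10.4 per unit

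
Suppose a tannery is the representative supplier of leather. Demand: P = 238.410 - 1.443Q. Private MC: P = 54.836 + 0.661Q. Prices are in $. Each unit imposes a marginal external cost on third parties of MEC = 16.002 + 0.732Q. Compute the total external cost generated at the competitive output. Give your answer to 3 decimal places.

Market equilibrium (private): 54.836 + 0.661Q = 238.410 - 1.443Q → Q_m = 87.2500.
Total external cost = ∫₀^{Q_m} (16.002 + 0.732Q) dQ = 16.002×87.2500 + ½×0.732×87.2500² = 4182.3724.

$4182.372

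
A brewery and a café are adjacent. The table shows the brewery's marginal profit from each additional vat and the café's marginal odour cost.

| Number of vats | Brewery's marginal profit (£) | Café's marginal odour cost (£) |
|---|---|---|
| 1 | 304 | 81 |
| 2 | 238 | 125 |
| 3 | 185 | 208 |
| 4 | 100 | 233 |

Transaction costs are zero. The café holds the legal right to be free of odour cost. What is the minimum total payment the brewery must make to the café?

Efficient level: marginal profit ≥ marginal odour cost through level 2, so k* = 2.
With the café holding the right, the brewery must at least compensate total damage at k*: 81 + 125 = 206.

£206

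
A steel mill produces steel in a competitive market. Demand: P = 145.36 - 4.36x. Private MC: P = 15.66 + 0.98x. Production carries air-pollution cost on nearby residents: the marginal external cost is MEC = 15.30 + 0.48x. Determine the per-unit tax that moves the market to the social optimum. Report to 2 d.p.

tax = 24.74 per unit

Social marginal cost = private MC + MEC = 30.96 + 1.46x.
Set SMC = demand: 30.96 + 1.46x = 145.36 - 4.36x → x* = 19.6564.
The Pigouvian tax equals MEC at x*: 15.30 + 0.48×19.6564 = 24.7351.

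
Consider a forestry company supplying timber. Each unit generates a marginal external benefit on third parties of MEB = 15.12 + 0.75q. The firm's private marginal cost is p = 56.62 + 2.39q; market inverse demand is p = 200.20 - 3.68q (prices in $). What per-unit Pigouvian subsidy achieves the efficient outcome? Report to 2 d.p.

subsidy = $37.49 per unit

Social marginal cost = private MC − MEB = 41.50 + 1.64q.
Set SMC = demand: 41.50 + 1.64q = 200.20 - 3.68q → q* = 29.8308.
The Pigouvian subsidy equals MEB at q*: 15.12 + 0.75×29.8308 = 37.4931.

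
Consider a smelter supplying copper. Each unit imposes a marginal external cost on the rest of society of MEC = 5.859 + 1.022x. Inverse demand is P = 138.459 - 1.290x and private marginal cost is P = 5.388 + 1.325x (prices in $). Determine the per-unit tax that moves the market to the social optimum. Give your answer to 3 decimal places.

tax = $41.606 per unit

Social marginal cost = private MC + MEC = 11.247 + 2.347x.
Set SMC = demand: 11.247 + 2.347x = 138.459 - 1.290x → x* = 34.9772.
The Pigouvian tax equals MEC at x*: 5.859 + 1.022×34.9772 = 41.6057.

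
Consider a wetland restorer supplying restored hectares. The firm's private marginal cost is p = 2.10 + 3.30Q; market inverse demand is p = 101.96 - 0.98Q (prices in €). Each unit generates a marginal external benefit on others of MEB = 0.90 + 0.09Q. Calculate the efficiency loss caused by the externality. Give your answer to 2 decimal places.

Market equilibrium (private): 2.10 + 3.30Q = 101.96 - 0.98Q → Q_m = 23.3318.
Social marginal cost = private MC − MEB = 1.20 + 3.21Q.
Set SMC = demand: 1.20 + 3.21Q = 101.96 - 0.98Q → Q* = 24.0477.
Height of the DWL triangle at Q_m is demand(Q_m) − SMC(Q_m) = MEB(Q_m) = 2.9999.
DWL = ½ × 0.7159 × 2.9999 = 1.0738.

DWL = €1.07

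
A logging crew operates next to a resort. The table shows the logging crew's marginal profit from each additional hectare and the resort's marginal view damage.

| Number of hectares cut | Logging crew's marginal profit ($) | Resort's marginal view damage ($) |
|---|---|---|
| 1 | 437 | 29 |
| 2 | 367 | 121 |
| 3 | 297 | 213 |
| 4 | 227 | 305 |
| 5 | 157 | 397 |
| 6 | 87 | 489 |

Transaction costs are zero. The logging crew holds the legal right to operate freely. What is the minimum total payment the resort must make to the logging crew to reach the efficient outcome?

$471

Left alone the logging crew would choose level 6 (marginal profit stays positive).
Efficient level: k* = 3 (marginal profit ≥ marginal view damage through 3).
The resort must at least cover the logging crew's forgone profit from cutting 6→3: 227 + 157 + 87 = 471.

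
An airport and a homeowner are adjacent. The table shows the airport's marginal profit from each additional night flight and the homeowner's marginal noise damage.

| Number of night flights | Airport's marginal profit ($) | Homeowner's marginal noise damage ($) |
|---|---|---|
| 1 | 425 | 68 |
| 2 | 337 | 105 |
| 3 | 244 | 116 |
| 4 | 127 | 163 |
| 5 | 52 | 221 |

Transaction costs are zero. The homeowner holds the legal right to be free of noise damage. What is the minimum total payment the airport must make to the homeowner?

$289

Efficient level: marginal profit ≥ marginal noise damage through level 3, so k* = 3.
With the homeowner holding the right, the airport must at least compensate total damage at k*: 68 + 105 + 116 = 289.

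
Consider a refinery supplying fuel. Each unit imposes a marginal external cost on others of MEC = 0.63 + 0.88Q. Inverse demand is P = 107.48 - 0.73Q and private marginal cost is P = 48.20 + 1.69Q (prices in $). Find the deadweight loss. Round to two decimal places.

Market equilibrium (private): 48.20 + 1.69Q = 107.48 - 0.73Q → Q_m = 24.4959.
Social marginal cost = private MC + MEC = 48.83 + 2.57Q.
Set SMC = demand: 48.83 + 2.57Q = 107.48 - 0.73Q → Q* = 17.7727.
Between Q* and Q_m the wedge SMC − demand runs linearly from 0 to MEC(Q_m), so the loss is a triangle.
DWL = ½ × 6.7232 × 22.1864 = 74.5818.

DWL = $74.58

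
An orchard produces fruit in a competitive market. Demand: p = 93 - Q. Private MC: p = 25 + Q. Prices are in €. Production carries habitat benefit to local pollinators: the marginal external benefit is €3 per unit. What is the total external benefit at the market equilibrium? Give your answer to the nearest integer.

€102

Market equilibrium (private): 25 + Q = 93 - Q → Q_m = 34.0000.
Total external benefit = MEB × Q_m = 3 × 34.0000 = 102.0000.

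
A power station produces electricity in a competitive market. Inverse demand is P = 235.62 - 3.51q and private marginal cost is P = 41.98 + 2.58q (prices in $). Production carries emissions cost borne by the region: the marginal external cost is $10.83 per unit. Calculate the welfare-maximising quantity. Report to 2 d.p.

Social marginal cost = private MC + MEC = 52.81 + 2.58q.
Set SMC = demand: 52.81 + 2.58q = 235.62 - 3.51q → q* = 30.0181.

q* = 30.02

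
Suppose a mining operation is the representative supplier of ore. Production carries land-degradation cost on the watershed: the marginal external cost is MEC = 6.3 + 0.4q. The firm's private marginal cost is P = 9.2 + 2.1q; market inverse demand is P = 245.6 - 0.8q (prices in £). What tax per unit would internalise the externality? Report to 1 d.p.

tax = £34.2 per unit

Social marginal cost = private MC + MEC = 15.5 + 2.5q.
Set SMC = demand: 15.5 + 2.5q = 245.6 - 0.8q → q* = 69.7273.
The Pigouvian tax equals MEC at q*: 6.3 + 0.4×69.7273 = 34.1909.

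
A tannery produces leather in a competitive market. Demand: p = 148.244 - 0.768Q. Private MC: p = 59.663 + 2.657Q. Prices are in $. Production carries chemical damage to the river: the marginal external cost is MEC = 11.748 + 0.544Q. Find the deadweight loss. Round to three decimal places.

Market equilibrium (private): 59.663 + 2.657Q = 148.244 - 0.768Q → Q_m = 25.8631.
Social marginal cost = private MC + MEC = 71.411 + 3.201Q.
Set SMC = demand: 71.411 + 3.201Q = 148.244 - 0.768Q → Q* = 19.3583.
Between Q* and Q_m the wedge SMC − demand runs linearly from 0 to MEC(Q_m), so the loss is a triangle.
DWL = ½ × 6.5048 × 25.8175 = 83.9688.

DWL = $83.969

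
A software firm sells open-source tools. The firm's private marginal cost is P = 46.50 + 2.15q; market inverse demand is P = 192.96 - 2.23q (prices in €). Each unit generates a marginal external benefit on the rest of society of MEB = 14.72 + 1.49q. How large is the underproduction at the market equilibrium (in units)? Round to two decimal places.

Market equilibrium (private): 46.50 + 2.15q = 192.96 - 2.23q → q_m = 33.4384.
Social marginal cost = private MC − MEB = 31.78 + 0.66q.
Set SMC = demand: 31.78 + 0.66q = 192.96 - 2.23q → q* = 55.7716.
Gap = |33.4384 − 55.7716| = 22.3332.

22.33 units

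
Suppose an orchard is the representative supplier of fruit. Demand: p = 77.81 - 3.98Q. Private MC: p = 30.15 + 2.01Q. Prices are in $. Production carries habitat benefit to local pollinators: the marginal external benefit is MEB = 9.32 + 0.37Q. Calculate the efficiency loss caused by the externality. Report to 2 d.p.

Market equilibrium (private): 30.15 + 2.01Q = 77.81 - 3.98Q → Q_m = 7.9566.
Social marginal cost = private MC − MEB = 20.83 + 1.64Q.
Set SMC = demand: 20.83 + 1.64Q = 77.81 - 3.98Q → Q* = 10.1388.
The welfare-loss triangle has base |Q_m − Q*| and height MEB(Q_m) (the vertical gap between SMC and demand is zero at Q* and MEB at Q_m).
DWL = ½ × 2.1822 × 12.2639 = 13.3811.

DWL = $13.38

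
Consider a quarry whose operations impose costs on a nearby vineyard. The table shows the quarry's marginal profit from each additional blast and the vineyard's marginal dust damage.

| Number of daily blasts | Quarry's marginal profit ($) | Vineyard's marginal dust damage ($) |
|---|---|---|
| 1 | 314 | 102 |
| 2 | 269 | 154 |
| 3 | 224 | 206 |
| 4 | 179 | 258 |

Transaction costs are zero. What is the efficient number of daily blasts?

Bargaining reaches the level where marginal profit last exceeds marginal dust damage.
That holds through level 3 (224 ≥ 206) but not at 4 (179 < 258).

3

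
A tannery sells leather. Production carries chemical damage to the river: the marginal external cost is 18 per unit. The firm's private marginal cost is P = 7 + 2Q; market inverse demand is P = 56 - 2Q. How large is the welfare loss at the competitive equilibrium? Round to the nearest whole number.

DWL = 41

Market equilibrium (private): 7 + 2Q = 56 - 2Q → Q_m = 12.2500.
Social marginal cost = private MC + MEC = 25 + 2Q.
Set SMC = demand: 25 + 2Q = 56 - 2Q → Q* = 7.7500.
The welfare-loss triangle has base |Q_m − Q*| and height MEC(Q_m) (the vertical gap between SMC and demand is zero at Q* and MEC at Q_m).
DWL = ½ × 4.5000 × 18.0000 = 40.5000.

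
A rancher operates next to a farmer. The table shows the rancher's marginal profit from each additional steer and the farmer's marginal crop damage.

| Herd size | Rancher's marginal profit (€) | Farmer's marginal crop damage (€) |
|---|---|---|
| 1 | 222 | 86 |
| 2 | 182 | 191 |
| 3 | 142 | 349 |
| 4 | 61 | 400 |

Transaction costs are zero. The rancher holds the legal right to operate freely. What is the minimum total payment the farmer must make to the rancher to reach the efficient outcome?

€385

Left alone the rancher would choose level 4 (marginal profit stays positive).
Efficient level: k* = 1 (marginal profit ≥ marginal crop damage through 1).
The farmer must at least cover the rancher's forgone profit from cutting 4→1: 182 + 142 + 61 = 385.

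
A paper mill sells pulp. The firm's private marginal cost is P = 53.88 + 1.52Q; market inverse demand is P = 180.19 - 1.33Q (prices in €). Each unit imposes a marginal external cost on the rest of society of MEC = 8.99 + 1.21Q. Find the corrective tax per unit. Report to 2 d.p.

Social marginal cost = private MC + MEC = 62.87 + 2.73Q.
Set SMC = demand: 62.87 + 2.73Q = 180.19 - 1.33Q → Q* = 28.8966.
The Pigouvian tax equals MEC at Q*: 8.99 + 1.21×28.8966 = 43.9549.

tax = €43.95 per unit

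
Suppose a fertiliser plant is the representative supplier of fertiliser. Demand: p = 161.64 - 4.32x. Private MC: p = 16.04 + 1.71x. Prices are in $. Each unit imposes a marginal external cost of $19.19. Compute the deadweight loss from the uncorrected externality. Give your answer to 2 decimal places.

Market equilibrium (private): 16.04 + 1.71x = 161.64 - 4.32x → x_m = 24.1459.
Social marginal cost = private MC + MEC = 35.23 + 1.71x.
Set SMC = demand: 35.23 + 1.71x = 161.64 - 4.32x → x* = 20.9635.
The welfare-loss triangle has base |x_m − x*| and height MEC(x_m) (the vertical gap between SMC and demand is zero at x* and MEC at x_m).
DWL = ½ × 3.1824 × 19.1900 = 30.5351.

DWL = $30.54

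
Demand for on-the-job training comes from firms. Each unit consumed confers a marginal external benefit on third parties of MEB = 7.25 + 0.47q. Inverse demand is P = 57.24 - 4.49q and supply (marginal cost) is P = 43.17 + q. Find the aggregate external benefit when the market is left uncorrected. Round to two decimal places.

20.12

Market equilibrium (private): 43.17 + q = 57.24 - 4.49q → q_m = 2.5628.
Total external benefit = ∫₀^{q_m} (7.25 + 0.47q) dq = 7.25×2.5628 + ½×0.47×2.5628² = 20.1238.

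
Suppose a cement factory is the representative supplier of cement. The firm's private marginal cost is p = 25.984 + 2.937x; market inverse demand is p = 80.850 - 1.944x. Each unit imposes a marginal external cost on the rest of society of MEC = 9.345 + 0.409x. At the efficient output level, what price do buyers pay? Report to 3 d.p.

Social marginal cost = private MC + MEC = 35.329 + 3.346x.
Set SMC = demand: 35.329 + 3.346x = 80.850 - 1.944x → x* = 8.6051.
Consumer price on the demand curve at x*: 80.850 − 1.944×8.6051 = 64.1217.

P = 64.122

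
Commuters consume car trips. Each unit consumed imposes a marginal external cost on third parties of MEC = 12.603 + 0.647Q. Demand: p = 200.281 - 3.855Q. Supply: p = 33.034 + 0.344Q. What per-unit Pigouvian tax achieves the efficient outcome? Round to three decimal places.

tax = 33.250 per unit

Social marginal benefit = demand − MEC = 187.678 - 4.502Q.
Set SMB = MC: 187.678 - 4.502Q = 33.034 + 0.344Q → Q* = 31.9117.
The Pigouvian tax equals MEC at Q*: 12.603 + 0.647×31.9117 = 33.2499.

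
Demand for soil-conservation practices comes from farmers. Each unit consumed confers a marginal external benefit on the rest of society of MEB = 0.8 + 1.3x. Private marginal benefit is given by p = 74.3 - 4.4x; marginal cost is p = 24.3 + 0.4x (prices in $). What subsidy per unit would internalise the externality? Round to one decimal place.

subsidy = $19.7 per unit

Social marginal benefit = demand + MEB = 75.1 - 3.1x.
Set SMB = MC: 75.1 - 3.1x = 24.3 + 0.4x → x* = 14.5143.
The Pigouvian subsidy equals MEB at x*: 0.8 + 1.3×14.5143 = 19.6686.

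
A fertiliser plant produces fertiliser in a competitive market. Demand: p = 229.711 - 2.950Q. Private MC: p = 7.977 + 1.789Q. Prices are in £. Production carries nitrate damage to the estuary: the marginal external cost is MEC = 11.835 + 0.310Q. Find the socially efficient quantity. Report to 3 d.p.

Social marginal cost = private MC + MEC = 19.812 + 2.099Q.
Set SMC = demand: 19.812 + 2.099Q = 229.711 - 2.950Q → Q* = 41.5724.

Q* = 41.572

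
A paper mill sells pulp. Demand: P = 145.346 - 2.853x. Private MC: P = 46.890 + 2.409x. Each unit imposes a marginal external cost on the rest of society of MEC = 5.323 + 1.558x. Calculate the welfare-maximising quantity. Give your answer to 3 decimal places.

x* = 13.656

Social marginal cost = private MC + MEC = 52.213 + 3.967x.
Set SMC = demand: 52.213 + 3.967x = 145.346 - 2.853x → x* = 13.6559.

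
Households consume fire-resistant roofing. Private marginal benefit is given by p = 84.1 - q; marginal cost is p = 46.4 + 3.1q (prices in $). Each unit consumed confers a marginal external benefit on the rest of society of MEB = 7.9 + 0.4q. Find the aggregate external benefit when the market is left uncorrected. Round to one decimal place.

$89.6

Market equilibrium (private): 46.4 + 3.1q = 84.1 - q → q_m = 9.1951.
Total external benefit = ∫₀^{q_m} (7.9 + 0.4q) dq = 7.9×9.1951 + ½×0.4×9.1951² = 89.5513.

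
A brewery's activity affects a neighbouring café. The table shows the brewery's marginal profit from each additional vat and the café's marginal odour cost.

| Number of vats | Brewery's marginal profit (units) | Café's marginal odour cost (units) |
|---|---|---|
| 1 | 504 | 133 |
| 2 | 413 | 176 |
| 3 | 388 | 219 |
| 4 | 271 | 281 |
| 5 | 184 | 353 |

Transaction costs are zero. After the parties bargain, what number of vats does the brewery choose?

3

Bargaining reaches the level where marginal profit last exceeds marginal odour cost.
That holds through level 3 (388 ≥ 219) but not at 4 (271 < 281).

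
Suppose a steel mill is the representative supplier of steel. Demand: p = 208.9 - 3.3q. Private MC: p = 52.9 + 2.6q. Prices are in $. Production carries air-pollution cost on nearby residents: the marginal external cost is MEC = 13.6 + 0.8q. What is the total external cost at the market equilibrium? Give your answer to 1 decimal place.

$639.2

Market equilibrium (private): 52.9 + 2.6q = 208.9 - 3.3q → q_m = 26.4407.
Total external cost = ∫₀^{q_m} (13.6 + 0.8q) dq = 13.6×26.4407 + ½×0.8×26.4407² = 639.2378.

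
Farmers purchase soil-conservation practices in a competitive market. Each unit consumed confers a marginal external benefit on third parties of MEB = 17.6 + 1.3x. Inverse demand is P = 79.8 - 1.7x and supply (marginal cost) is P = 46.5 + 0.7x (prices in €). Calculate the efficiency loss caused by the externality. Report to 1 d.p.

Market equilibrium (private): 46.5 + 0.7x = 79.8 - 1.7x → x_m = 13.8750.
Social marginal benefit = demand + MEB = 97.4 - 0.4x.
Set SMB = MC: 97.4 - 0.4x = 46.5 + 0.7x → x* = 46.2727.
The welfare-loss triangle has base |x_m − x*| and height MEB(x_m) (the vertical gap between SMB and MC is zero at x* and MEB at x_m).
DWL = ½ × 32.3977 × 35.6375 = 577.2865.

DWL = €577.3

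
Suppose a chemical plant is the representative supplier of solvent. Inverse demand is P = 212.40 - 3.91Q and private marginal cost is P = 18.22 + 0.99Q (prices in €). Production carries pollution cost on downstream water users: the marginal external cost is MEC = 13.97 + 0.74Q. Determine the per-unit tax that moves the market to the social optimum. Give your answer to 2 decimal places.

Social marginal cost = private MC + MEC = 32.19 + 1.73Q.
Set SMC = demand: 32.19 + 1.73Q = 212.40 - 3.91Q → Q* = 31.9521.
The Pigouvian tax equals MEC at Q*: 13.97 + 0.74×31.9521 = 37.6146.

tax = €37.61 per unit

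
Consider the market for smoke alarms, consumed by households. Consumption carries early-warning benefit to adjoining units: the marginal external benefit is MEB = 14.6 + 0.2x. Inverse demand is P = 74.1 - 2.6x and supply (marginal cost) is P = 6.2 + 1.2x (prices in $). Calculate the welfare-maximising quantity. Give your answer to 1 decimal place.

Social marginal benefit = demand + MEB = 88.7 - 2.4x.
Set SMB = MC: 88.7 - 2.4x = 6.2 + 1.2x → x* = 22.9167.

x* = 22.9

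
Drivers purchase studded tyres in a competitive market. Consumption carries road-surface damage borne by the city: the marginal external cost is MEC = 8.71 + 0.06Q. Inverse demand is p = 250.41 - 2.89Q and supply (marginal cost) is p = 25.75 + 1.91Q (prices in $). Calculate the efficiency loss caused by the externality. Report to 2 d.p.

DWL = $13.65

Market equilibrium (private): 25.75 + 1.91Q = 250.41 - 2.89Q → Q_m = 46.8042.
Social marginal benefit = demand − MEC = 241.70 - 2.95Q.
Set SMB = MC: 241.70 - 2.95Q = 25.75 + 1.91Q → Q* = 44.4342.
The loss is the area between SMB and MC from Q* to Q_m; with linear curves that's a triangle of height MEC(Q_m).
DWL = ½ × 2.3700 × 11.5183 = 13.6492.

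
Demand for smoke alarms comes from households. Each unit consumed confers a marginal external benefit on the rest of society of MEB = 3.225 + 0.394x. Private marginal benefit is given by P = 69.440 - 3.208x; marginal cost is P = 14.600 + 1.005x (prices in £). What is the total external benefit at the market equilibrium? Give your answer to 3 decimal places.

£75.359

Market equilibrium (private): 14.600 + 1.005x = 69.440 - 3.208x → x_m = 13.0169.
Total external benefit = ∫₀^{x_m} (3.225 + 0.394x) dx = 3.225×13.0169 + ½×0.394×13.0169² = 75.3591.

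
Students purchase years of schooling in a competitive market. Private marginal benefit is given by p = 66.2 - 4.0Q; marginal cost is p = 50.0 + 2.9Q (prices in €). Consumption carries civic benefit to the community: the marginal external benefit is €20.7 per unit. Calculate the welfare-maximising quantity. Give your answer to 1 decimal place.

Social marginal benefit = demand + MEB = 86.9 - 4.0Q.
Set SMB = MC: 86.9 - 4.0Q = 50.0 + 2.9Q → Q* = 5.3478.

Q* = 5.3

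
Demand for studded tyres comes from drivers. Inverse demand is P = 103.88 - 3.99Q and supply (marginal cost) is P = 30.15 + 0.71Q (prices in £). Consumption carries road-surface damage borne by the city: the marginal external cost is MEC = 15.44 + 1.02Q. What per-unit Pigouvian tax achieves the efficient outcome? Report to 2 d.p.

tax = £25.83 per unit

Social marginal benefit = demand − MEC = 88.44 - 5.01Q.
Set SMB = MC: 88.44 - 5.01Q = 30.15 + 0.71Q → Q* = 10.1906.
The Pigouvian tax equals MEC at Q*: 15.44 + 1.02×10.1906 = 25.8344.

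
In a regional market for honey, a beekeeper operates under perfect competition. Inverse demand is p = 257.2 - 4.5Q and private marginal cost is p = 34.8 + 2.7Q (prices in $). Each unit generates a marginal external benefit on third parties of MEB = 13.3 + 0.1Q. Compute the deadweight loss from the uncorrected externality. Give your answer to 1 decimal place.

Market equilibrium (private): 34.8 + 2.7Q = 257.2 - 4.5Q → Q_m = 30.8889.
Social marginal cost = private MC − MEB = 21.5 + 2.6Q.
Set SMC = demand: 21.5 + 2.6Q = 257.2 - 4.5Q → Q* = 33.1972.
The loss is the area between SMC and demand from Q* to Q_m; with linear curves that's a triangle of height MEB(Q_m).
DWL = ½ × 2.3083 × 16.3889 = 18.9152.

DWL = $18.9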